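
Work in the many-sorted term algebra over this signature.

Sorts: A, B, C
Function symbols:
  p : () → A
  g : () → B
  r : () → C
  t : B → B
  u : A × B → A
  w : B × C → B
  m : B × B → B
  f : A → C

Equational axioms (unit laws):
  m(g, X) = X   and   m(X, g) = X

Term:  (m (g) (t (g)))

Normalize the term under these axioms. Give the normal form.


normal form = (t (g))

1. (m (g) (t (g)))  →  (t (g))


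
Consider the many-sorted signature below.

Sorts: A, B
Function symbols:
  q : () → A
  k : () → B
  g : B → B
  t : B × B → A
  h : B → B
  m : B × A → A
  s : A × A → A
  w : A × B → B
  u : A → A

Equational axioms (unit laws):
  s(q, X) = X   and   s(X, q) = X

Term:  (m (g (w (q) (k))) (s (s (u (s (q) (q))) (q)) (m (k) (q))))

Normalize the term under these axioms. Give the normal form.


normal form = (m (g (w (q) (k))) (s (u (q)) (m (k) (q))))

1. (m (g (w (q) (k))) (s (s (u (s (q) (q))) (q)) (m (k) (q))))  →  (m (g (w (q) (k))) (s (u (s (q) (q))) (m (k) (q))))
2. (m (g (w (q) (k))) (s (u (s (q) (q))) (m (k) (q))))  →  (m (g (w (q) (k))) (s (u (q)) (m (k) (q))))


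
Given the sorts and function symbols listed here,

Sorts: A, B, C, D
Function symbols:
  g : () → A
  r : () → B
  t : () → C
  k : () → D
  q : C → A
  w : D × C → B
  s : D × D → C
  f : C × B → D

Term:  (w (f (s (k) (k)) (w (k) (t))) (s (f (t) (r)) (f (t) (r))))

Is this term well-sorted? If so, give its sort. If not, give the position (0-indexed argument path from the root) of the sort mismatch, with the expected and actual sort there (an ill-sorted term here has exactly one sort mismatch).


      (k) : D
      (k) : D
    (s (k) (k)) : C
      (k) : D
      (t) : C
    (w (k) (t)) : B
  (f (s (k) (k)) (w (k) (t))) : D
      (t) : C
      (r) : B
    (f (t) (r)) : D
      (t) : C
      (r) : B
    (f (t) (r)) : D
  (s (f (t) (r)) (f (t) (r))) : C
(w (f (s (k) (k)) (w (k) (t))) (s (f (t) (r)) (f (t) (r)))) : B

well-sorted; sort = B


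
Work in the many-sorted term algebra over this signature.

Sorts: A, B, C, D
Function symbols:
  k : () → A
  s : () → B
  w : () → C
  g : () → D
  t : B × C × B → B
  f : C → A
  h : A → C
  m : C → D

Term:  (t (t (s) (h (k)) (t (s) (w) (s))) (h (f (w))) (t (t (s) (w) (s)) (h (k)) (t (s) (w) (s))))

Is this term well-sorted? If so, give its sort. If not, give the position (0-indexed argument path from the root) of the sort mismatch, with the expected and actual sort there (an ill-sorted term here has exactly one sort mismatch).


well-sorted; sort = B

    (s) : B
      (k) : A
    (h (k)) : C
      (s) : B
      (w) : C
      (s) : B
    (t (s) (w) (s)) : B
  (t (s) (h (k)) (t (s) (w) (s))) : B
      (w) : C
    (f (w)) : A
  (h (f (w))) : C
      (s) : B
      (w) : C
      (s) : B
    (t (s) (w) (s)) : B
      (k) : A
    (h (k)) : C
      (s) : B
      (w) : C
      (s) : B
    (t (s) (w) (s)) : B
  (t (t (s) (w) (s)) (h (k)) (t (s) (w) (s))) : B
(t (t (s) (h (k)) (t (s) (w) (s))) (h (f (w))) (t (t (s) (w) (s)) (h (k)) (t (s) (w) (s)))) : B


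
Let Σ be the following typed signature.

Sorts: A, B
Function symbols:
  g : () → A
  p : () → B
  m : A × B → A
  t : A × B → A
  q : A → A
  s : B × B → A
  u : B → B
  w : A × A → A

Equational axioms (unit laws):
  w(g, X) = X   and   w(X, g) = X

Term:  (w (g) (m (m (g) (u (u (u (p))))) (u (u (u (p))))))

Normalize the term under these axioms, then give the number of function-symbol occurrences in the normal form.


1. (w (g) (m (m (g) (u (u (u (p))))) (u (u (u (p))))))  →  (m (m (g) (u (u (u (p))))) (u (u (u (p)))))
normal form: (m (m (g) (u (u (u (p))))) (u (u (u (p)))))

size = 11


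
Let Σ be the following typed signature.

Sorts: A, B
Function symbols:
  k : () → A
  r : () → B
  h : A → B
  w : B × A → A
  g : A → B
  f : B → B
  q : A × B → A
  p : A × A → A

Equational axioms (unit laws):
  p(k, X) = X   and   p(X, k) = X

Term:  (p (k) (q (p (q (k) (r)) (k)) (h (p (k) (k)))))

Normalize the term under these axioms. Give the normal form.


1. (p (k) (q (p (q (k) (r)) (k)) (h (p (k) (k)))))  →  (q (p (q (k) (r)) (k)) (h (p (k) (k))))
2. (q (p (q (k) (r)) (k)) (h (p (k) (k))))  →  (q (q (k) (r)) (h (p (k) (k))))
3. (q (q (k) (r)) (h (p (k) (k))))  →  (q (q (k) (r)) (h (k)))

normal form = (q (q (k) (r)) (h (k)))


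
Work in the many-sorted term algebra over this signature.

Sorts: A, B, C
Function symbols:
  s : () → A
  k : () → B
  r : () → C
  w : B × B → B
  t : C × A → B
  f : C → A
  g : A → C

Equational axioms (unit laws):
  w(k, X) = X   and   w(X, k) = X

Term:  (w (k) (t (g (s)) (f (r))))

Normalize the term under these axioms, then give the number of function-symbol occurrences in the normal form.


size = 5

1. (w (k) (t (g (s)) (f (r))))  →  (t (g (s)) (f (r)))
normal form: (t (g (s)) (f (r)))


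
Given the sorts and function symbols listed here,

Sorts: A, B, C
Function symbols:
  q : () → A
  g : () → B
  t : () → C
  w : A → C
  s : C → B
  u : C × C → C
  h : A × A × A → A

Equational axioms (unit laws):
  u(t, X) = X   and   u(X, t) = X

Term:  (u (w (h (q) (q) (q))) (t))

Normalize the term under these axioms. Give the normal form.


normal form = (w (h (q) (q) (q)))

1. (u (w (h (q) (q) (q))) (t))  →  (w (h (q) (q) (q)))


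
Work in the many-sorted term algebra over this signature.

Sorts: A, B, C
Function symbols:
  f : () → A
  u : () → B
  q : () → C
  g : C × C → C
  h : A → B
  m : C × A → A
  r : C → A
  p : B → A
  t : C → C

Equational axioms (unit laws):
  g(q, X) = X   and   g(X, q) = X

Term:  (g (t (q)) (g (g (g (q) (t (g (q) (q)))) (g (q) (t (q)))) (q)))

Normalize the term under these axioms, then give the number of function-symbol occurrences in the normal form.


1. (g (t (q)) (g (g (g (q) (t (g (q) (q)))) (g (q) (t (q)))) (q)))  →  (g (t (q)) (g (g (q) (t (g (q) (q)))) (g (q) (t (q)))))
2. (g (t (q)) (g (g (q) (t (g (q) (q)))) (g (q) (t (q)))))  →  (g (t (q)) (g (t (g (q) (q))) (g (q) (t (q)))))
3. (g (t (q)) (g (t (g (q) (q))) (g (q) (t (q)))))  →  (g (t (q)) (g (t (q)) (g (q) (t (q)))))
4. (g (t (q)) (g (t (q)) (g (q) (t (q)))))  →  (g (t (q)) (g (t (q)) (t (q))))
normal form: (g (t (q)) (g (t (q)) (t (q))))

size = 8


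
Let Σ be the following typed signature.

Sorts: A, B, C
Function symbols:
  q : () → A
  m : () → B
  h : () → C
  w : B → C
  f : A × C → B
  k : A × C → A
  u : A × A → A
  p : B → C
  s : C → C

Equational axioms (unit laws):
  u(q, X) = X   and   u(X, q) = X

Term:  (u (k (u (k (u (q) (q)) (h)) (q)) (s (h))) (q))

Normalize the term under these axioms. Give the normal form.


normal form = (k (k (q) (h)) (s (h)))

1. (u (k (u (k (u (q) (q)) (h)) (q)) (s (h))) (q))  →  (k (u (k (u (q) (q)) (h)) (q)) (s (h)))
2. (k (u (k (u (q) (q)) (h)) (q)) (s (h)))  →  (k (k (u (q) (q)) (h)) (s (h)))
3. (k (k (u (q) (q)) (h)) (s (h)))  →  (k (k (q) (h)) (s (h)))


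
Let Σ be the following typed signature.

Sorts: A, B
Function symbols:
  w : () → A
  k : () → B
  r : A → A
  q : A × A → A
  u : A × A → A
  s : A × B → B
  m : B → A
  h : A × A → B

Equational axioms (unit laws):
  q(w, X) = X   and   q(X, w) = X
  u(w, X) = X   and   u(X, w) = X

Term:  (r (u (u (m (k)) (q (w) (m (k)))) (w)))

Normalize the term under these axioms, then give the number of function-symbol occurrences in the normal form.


size = 6

1. (r (u (u (m (k)) (q (w) (m (k)))) (w)))  →  (r (u (m (k)) (q (w) (m (k)))))
2. (r (u (m (k)) (q (w) (m (k)))))  →  (r (u (m (k)) (m (k))))
normal form: (r (u (m (k)) (m (k))))


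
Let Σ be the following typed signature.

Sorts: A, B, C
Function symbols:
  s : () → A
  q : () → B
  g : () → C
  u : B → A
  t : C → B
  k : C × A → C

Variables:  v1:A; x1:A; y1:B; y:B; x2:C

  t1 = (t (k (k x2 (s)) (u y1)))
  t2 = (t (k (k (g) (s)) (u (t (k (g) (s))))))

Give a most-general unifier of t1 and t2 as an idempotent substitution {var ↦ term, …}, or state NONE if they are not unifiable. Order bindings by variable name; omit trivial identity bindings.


{x2 ↦ (g), y1 ↦ (t (k (g) (s)))}


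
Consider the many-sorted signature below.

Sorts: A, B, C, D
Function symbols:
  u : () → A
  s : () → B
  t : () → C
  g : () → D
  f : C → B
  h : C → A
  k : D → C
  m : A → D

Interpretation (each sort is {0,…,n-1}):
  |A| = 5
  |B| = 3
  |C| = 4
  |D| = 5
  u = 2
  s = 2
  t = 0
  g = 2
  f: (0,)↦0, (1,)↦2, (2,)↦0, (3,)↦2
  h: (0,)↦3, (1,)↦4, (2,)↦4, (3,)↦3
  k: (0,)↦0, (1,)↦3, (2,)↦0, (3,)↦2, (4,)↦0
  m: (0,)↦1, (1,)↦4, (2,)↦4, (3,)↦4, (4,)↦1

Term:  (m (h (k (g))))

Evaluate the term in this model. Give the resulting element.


value = 4

  g = 2
  (k (g)) = k(2,) = 0
  (h (k (g))) = h(0,) = 3
  (m (h (k (g)))) = m(3,) = 4


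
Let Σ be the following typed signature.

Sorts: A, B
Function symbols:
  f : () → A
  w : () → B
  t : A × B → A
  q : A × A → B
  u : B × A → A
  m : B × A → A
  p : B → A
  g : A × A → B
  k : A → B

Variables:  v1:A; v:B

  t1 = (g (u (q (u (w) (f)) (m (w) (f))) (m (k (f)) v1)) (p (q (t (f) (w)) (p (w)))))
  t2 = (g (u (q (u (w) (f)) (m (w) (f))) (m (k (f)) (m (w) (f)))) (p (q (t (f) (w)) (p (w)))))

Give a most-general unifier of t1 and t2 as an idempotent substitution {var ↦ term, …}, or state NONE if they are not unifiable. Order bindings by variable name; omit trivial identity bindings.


{v1 ↦ (m (w) (f))}


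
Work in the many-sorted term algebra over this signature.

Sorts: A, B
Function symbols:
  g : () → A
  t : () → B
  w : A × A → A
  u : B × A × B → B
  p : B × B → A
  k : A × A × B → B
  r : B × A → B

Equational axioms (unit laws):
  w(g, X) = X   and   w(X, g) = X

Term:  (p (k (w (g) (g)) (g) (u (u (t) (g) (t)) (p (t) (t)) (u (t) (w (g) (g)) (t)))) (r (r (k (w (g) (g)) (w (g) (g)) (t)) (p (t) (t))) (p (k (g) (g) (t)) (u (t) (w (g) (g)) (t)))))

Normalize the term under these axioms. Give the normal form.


1. (p (k (w (g) (g)) (g) (u (u (t) (g) (t)) (p (t) (t)) (u (t) (w (g) (g)) (t)))) (r (r (k (w (g) (g)) (w (g) (g)) (t)) (p (t) (t))) (p (k (g) (g) (t)) (u (t) (w (g) (g)) (t)))))  →  (p (k (g) (g) (u (u (t) (g) (t)) (p (t) (t)) (u (t) (w (g) (g)) (t)))) (r (r (k (w (g) (g)) (w (g) (g)) (t)) (p (t) (t))) (p (k (g) (g) (t)) (u (t) (w (g) (g)) (t)))))
2. (p (k (g) (g) (u (u (t) (g) (t)) (p (t) (t)) (u (t) (w (g) (g)) (t)))) (r (r (k (w (g) (g)) (w (g) (g)) (t)) (p (t) (t))) (p (k (g) (g) (t)) (u (t) (w (g) (g)) (t)))))  →  (p (k (g) (g) (u (u (t) (g) (t)) (p (t) (t)) (u (t) (g) (t)))) (r (r (k (w (g) (g)) (w (g) (g)) (t)) (p (t) (t))) (p (k (g) (g) (t)) (u (t) (w (g) (g)) (t)))))
3. (p (k (g) (g) (u (u (t) (g) (t)) (p (t) (t)) (u (t) (g) (t)))) (r (r (k (w (g) (g)) (w (g) (g)) (t)) (p (t) (t))) (p (k (g) (g) (t)) (u (t) (w (g) (g)) (t)))))  →  (p (k (g) (g) (u (u (t) (g) (t)) (p (t) (t)) (u (t) (g) (t)))) (r (r (k (g) (w (g) (g)) (t)) (p (t) (t))) (p (k (g) (g) (t)) (u (t) (w (g) (g)) (t)))))
4. (p (k (g) (g) (u (u (t) (g) (t)) (p (t) (t)) (u (t) (g) (t)))) (r (r (k (g) (w (g) (g)) (t)) (p (t) (t))) (p (k (g) (g) (t)) (u (t) (w (g) (g)) (t)))))  →  (p (k (g) (g) (u (u (t) (g) (t)) (p (t) (t)) (u (t) (g) (t)))) (r (r (k (g) (g) (t)) (p (t) (t))) (p (k (g) (g) (t)) (u (t) (w (g) (g)) (t)))))
5. (p (k (g) (g) (u (u (t) (g) (t)) (p (t) (t)) (u (t) (g) (t)))) (r (r (k (g) (g) (t)) (p (t) (t))) (p (k (g) (g) (t)) (u (t) (w (g) (g)) (t)))))  →  (p (k (g) (g) (u (u (t) (g) (t)) (p (t) (t)) (u (t) (g) (t)))) (r (r (k (g) (g) (t)) (p (t) (t))) (p (k (g) (g) (t)) (u (t) (g) (t)))))

normal form = (p (k (g) (g) (u (u (t) (g) (t)) (p (t) (t)) (u (t) (g) (t)))) (r (r (k (g) (g) (t)) (p (t) (t))) (p (k (g) (g) (t)) (u (t) (g) (t)))))


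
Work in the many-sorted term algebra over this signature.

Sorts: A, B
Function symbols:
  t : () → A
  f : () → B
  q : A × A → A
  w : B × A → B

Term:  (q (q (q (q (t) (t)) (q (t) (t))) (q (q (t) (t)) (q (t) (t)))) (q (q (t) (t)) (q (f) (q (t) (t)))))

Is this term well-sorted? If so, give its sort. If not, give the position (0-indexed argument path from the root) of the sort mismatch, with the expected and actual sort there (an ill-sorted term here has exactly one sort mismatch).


        (t) : A
        (t) : A
      (q (t) (t)) : A
        (t) : A
        (t) : A
      (q (t) (t)) : A
    (q (q (t) (t)) (q (t) (t))) : A
        (t) : A
        (t) : A
      (q (t) (t)) : A
        (t) : A
        (t) : A
      (q (t) (t)) : A
    (q (q (t) (t)) (q (t) (t))) : A
  (q (q (q (t) (t)) (q (t) (t))) (q (q (t) (t)) (q (t) (t)))) : A
      (t) : A
      (t) : A
    (q (t) (t)) : A
      (f) : B
        (t) : A
        (t) : A
      (q (t) (t)) : A
    (q (f) (q (t) (t))) : ✗ arg 0 at [1, 1, 0] has sort B, expected A

ill-sorted at position [1, 1, 0]: expected A, got B


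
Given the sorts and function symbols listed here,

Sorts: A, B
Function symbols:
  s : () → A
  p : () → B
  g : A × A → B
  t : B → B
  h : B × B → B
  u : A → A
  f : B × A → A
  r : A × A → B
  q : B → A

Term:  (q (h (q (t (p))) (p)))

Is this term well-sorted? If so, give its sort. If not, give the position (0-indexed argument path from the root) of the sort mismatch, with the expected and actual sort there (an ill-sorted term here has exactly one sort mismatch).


        (p) : B
      (t (p)) : B
    (q (t (p))) : A
    (p) : B
  (h (q (t (p))) (p)) : ✗ arg 0 at [0, 0] has sort A, expected B

ill-sorted at position [0, 0]: expected B, got A


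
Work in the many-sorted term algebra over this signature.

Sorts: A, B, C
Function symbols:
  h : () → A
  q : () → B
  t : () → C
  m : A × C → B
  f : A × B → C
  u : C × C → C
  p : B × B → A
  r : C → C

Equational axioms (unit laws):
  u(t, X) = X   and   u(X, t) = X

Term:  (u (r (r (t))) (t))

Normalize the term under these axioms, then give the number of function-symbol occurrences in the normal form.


1. (u (r (r (t))) (t))  →  (r (r (t)))
normal form: (r (r (t)))

size = 3


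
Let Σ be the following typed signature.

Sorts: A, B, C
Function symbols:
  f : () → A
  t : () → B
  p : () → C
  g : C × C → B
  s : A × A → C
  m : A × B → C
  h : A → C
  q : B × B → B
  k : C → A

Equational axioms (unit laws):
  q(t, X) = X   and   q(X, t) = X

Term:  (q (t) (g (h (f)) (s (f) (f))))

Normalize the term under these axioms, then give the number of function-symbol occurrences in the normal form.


size = 6

1. (q (t) (g (h (f)) (s (f) (f))))  →  (g (h (f)) (s (f) (f)))
normal form: (g (h (f)) (s (f) (f)))


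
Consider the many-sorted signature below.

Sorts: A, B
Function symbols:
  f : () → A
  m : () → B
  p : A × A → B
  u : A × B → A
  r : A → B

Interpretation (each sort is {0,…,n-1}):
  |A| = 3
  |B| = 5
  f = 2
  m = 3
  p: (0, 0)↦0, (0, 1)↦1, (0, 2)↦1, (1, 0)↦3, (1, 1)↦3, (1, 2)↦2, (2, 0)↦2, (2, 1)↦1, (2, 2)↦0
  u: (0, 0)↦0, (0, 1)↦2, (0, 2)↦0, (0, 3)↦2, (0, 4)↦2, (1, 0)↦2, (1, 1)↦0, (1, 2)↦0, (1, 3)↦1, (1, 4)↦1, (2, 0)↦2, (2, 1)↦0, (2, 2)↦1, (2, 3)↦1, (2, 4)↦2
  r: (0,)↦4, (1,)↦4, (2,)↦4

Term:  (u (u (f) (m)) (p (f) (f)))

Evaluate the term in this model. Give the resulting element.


  f = 2
  m = 3
  (u (f) (m)) = u(2, 3) = 1
  f = 2
  f = 2
  (p (f) (f)) = p(2, 2) = 0
  (u (u (f) (m)) (p (f) (f))) = u(1, 0) = 2

value = 2


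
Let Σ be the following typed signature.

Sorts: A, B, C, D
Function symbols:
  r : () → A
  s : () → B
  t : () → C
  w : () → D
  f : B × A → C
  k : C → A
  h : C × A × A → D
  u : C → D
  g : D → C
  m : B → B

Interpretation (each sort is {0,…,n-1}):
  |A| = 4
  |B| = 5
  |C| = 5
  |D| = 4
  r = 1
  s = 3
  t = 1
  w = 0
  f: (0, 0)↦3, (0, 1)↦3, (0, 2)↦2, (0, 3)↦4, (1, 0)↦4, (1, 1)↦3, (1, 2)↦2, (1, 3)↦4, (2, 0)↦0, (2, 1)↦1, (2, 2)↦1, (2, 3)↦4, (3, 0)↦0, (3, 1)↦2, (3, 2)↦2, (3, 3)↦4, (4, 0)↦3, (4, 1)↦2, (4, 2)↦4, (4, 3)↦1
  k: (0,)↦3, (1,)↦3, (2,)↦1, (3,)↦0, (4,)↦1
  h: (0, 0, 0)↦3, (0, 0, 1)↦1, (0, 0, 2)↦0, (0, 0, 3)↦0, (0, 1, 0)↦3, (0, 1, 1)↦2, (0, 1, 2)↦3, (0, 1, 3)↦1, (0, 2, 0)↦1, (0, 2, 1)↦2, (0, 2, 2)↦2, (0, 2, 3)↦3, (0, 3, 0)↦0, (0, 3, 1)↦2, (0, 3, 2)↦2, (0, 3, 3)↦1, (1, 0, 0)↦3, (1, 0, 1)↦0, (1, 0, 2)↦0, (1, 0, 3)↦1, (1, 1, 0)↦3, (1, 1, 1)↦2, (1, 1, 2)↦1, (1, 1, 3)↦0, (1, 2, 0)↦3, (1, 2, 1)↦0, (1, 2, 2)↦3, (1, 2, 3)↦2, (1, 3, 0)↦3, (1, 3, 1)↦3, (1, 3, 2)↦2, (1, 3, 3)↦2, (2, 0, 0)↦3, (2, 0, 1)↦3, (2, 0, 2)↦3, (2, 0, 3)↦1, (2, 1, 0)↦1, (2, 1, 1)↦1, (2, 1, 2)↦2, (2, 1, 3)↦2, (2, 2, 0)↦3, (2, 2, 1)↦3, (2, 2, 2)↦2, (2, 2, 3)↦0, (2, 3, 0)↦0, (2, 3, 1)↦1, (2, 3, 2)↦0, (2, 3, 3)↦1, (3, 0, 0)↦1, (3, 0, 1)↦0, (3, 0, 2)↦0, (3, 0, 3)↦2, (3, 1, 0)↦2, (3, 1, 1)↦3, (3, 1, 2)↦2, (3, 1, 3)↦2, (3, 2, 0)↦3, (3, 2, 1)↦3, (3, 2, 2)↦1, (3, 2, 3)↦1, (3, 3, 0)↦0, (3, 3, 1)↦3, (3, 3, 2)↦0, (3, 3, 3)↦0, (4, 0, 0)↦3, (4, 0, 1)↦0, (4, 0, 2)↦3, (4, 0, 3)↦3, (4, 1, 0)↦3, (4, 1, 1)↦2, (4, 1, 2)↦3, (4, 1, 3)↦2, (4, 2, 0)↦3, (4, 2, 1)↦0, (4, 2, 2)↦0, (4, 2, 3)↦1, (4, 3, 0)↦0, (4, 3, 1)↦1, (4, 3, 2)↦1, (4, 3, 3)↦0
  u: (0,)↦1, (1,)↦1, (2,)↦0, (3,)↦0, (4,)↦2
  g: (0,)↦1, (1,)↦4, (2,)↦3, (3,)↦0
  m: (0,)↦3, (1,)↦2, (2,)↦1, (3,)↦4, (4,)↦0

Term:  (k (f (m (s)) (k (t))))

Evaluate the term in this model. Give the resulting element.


  s = 3
  (m (s)) = m(3,) = 4
  t = 1
  (k (t)) = k(1,) = 3
  (f (m (s)) (k (t))) = f(4, 3) = 1
  (k (f (m (s)) (k (t)))) = k(1,) = 3

value = 3


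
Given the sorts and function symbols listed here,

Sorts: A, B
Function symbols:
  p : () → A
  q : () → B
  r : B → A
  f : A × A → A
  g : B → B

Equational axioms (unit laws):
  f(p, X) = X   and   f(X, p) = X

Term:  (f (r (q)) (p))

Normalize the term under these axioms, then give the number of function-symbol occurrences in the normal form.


1. (f (r (q)) (p))  →  (r (q))
normal form: (r (q))

size = 2


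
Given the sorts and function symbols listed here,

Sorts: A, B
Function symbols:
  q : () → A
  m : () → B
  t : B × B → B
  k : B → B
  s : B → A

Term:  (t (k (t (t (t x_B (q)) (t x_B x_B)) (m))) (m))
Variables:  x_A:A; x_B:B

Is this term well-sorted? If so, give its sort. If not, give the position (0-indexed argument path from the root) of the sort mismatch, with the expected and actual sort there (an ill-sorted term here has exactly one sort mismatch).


          x_B : B
          (q) : A
        (t x_B (q)) : ✗ arg 1 at [0, 0, 0, 0, 1] has sort A, expected B
          x_B : B
          x_B : B
        (t x_B x_B) : B
      (m) : B
  (m) : B

ill-sorted at position [0, 0, 0, 0, 1]: expected B, got A


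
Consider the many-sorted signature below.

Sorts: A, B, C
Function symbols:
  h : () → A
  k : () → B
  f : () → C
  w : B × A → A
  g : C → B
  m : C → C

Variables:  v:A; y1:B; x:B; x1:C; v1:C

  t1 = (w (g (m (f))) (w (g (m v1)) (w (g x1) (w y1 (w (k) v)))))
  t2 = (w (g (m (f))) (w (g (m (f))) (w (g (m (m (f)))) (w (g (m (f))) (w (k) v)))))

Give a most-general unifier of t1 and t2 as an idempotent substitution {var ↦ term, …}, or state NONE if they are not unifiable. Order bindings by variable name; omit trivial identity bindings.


{v1 ↦ (f), x1 ↦ (m (m (f))), y1 ↦ (g (m (f)))}


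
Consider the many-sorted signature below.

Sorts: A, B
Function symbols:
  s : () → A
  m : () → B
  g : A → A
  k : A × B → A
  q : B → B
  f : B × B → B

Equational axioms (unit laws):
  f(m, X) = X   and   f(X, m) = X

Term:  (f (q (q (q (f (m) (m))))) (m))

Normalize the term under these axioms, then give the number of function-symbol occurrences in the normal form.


size = 4

1. (f (q (q (q (f (m) (m))))) (m))  →  (q (q (q (f (m) (m)))))
2. (q (q (q (f (m) (m)))))  →  (q (q (q (m))))
normal form: (q (q (q (m))))


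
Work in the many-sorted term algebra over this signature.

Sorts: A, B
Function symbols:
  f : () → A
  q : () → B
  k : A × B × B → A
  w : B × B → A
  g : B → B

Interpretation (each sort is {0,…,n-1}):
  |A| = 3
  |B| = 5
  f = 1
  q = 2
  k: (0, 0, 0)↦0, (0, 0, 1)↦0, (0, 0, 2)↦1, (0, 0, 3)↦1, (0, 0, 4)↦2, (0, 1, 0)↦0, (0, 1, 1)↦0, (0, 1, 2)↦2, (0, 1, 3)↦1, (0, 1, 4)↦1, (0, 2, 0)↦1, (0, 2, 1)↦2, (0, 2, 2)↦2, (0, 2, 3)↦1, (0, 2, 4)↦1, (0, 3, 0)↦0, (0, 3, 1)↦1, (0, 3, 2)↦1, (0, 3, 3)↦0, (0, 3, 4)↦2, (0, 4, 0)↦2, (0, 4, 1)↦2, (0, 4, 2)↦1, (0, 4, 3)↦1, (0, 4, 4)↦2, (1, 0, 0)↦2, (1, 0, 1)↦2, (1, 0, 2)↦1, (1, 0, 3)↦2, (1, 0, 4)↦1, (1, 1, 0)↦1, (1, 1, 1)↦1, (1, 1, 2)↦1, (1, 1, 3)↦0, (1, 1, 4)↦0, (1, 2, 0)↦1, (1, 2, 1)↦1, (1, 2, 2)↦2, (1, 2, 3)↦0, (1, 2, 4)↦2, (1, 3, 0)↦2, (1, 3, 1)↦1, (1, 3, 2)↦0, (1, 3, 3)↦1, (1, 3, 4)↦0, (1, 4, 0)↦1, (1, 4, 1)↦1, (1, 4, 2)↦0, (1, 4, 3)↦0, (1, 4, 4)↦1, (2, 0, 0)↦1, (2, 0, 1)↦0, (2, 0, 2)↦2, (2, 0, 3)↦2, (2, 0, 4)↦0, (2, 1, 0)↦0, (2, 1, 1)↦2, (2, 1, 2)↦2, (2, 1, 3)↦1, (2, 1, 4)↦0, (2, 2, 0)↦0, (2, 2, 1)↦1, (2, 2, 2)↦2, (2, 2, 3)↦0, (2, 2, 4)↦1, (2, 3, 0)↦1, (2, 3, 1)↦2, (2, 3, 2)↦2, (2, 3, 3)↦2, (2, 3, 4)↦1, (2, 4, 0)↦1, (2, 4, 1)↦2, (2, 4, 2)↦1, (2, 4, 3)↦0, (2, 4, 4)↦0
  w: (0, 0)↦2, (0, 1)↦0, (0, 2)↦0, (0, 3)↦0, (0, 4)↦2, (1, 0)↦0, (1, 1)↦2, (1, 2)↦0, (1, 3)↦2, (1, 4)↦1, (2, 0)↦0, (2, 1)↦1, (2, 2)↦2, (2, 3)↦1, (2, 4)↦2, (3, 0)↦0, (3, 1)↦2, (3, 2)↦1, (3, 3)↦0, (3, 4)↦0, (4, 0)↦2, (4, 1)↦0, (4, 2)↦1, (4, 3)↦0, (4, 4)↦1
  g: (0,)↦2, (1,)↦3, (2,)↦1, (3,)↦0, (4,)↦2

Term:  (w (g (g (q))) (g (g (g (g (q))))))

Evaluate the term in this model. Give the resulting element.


  q = 2
  (g (q)) = g(2,) = 1
  (g (g (q))) = g(1,) = 3
  q = 2
  (g (q)) = g(2,) = 1
  (g (g (q))) = g(1,) = 3
  (g (g (g (q)))) = g(3,) = 0
  (g (g (g (g (q))))) = g(0,) = 2
  (w (g (g (q))) (g (g (g (g (q)))))) = w(3, 2) = 1

value = 1


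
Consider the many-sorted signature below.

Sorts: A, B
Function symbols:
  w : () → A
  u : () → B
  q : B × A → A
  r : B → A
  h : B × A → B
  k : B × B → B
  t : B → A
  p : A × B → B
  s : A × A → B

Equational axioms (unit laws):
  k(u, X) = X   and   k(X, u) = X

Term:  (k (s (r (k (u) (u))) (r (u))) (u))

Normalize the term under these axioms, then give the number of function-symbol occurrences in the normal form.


size = 5

1. (k (s (r (k (u) (u))) (r (u))) (u))  →  (s (r (k (u) (u))) (r (u)))
2. (s (r (k (u) (u))) (r (u)))  →  (s (r (u)) (r (u)))
normal form: (s (r (u)) (r (u)))


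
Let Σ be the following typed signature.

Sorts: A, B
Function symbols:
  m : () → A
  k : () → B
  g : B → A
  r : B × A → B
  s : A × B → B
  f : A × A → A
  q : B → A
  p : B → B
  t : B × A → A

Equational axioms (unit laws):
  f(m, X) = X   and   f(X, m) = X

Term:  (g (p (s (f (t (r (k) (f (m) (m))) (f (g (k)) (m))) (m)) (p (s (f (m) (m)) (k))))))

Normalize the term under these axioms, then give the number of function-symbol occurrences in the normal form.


size = 13

1. (g (p (s (f (t (r (k) (f (m) (m))) (f (g (k)) (m))) (m)) (p (s (f (m) (m)) (k))))))  →  (g (p (s (t (r (k) (f (m) (m))) (f (g (k)) (m))) (p (s (f (m) (m)) (k))))))
2. (g (p (s (t (r (k) (f (m) (m))) (f (g (k)) (m))) (p (s (f (m) (m)) (k))))))  →  (g (p (s (t (r (k) (m)) (f (g (k)) (m))) (p (s (f (m) (m)) (k))))))
3. (g (p (s (t (r (k) (m)) (f (g (k)) (m))) (p (s (f (m) (m)) (k))))))  →  (g (p (s (t (r (k) (m)) (g (k))) (p (s (f (m) (m)) (k))))))
4. (g (p (s (t (r (k) (m)) (g (k))) (p (s (f (m) (m)) (k))))))  →  (g (p (s (t (r (k) (m)) (g (k))) (p (s (m) (k))))))
normal form: (g (p (s (t (r (k) (m)) (g (k))) (p (s (m) (k))))))


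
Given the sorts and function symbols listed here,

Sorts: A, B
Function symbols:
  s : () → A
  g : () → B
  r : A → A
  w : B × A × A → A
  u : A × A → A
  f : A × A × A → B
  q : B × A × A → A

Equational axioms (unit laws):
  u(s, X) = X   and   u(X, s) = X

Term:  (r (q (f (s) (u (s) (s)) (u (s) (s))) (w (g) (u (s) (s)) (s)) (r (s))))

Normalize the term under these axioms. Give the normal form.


1. (r (q (f (s) (u (s) (s)) (u (s) (s))) (w (g) (u (s) (s)) (s)) (r (s))))  →  (r (q (f (s) (s) (u (s) (s))) (w (g) (u (s) (s)) (s)) (r (s))))
2. (r (q (f (s) (s) (u (s) (s))) (w (g) (u (s) (s)) (s)) (r (s))))  →  (r (q (f (s) (s) (s)) (w (g) (u (s) (s)) (s)) (r (s))))
3. (r (q (f (s) (s) (s)) (w (g) (u (s) (s)) (s)) (r (s))))  →  (r (q (f (s) (s) (s)) (w (g) (s) (s)) (r (s))))

normal form = (r (q (f (s) (s) (s)) (w (g) (s) (s)) (r (s))))


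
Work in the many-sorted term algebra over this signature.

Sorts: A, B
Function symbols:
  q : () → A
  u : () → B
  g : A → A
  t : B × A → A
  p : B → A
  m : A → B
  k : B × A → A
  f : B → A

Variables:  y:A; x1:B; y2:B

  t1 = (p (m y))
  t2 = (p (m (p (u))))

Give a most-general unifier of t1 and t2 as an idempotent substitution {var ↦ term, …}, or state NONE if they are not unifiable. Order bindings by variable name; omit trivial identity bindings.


{y ↦ (p (u))}


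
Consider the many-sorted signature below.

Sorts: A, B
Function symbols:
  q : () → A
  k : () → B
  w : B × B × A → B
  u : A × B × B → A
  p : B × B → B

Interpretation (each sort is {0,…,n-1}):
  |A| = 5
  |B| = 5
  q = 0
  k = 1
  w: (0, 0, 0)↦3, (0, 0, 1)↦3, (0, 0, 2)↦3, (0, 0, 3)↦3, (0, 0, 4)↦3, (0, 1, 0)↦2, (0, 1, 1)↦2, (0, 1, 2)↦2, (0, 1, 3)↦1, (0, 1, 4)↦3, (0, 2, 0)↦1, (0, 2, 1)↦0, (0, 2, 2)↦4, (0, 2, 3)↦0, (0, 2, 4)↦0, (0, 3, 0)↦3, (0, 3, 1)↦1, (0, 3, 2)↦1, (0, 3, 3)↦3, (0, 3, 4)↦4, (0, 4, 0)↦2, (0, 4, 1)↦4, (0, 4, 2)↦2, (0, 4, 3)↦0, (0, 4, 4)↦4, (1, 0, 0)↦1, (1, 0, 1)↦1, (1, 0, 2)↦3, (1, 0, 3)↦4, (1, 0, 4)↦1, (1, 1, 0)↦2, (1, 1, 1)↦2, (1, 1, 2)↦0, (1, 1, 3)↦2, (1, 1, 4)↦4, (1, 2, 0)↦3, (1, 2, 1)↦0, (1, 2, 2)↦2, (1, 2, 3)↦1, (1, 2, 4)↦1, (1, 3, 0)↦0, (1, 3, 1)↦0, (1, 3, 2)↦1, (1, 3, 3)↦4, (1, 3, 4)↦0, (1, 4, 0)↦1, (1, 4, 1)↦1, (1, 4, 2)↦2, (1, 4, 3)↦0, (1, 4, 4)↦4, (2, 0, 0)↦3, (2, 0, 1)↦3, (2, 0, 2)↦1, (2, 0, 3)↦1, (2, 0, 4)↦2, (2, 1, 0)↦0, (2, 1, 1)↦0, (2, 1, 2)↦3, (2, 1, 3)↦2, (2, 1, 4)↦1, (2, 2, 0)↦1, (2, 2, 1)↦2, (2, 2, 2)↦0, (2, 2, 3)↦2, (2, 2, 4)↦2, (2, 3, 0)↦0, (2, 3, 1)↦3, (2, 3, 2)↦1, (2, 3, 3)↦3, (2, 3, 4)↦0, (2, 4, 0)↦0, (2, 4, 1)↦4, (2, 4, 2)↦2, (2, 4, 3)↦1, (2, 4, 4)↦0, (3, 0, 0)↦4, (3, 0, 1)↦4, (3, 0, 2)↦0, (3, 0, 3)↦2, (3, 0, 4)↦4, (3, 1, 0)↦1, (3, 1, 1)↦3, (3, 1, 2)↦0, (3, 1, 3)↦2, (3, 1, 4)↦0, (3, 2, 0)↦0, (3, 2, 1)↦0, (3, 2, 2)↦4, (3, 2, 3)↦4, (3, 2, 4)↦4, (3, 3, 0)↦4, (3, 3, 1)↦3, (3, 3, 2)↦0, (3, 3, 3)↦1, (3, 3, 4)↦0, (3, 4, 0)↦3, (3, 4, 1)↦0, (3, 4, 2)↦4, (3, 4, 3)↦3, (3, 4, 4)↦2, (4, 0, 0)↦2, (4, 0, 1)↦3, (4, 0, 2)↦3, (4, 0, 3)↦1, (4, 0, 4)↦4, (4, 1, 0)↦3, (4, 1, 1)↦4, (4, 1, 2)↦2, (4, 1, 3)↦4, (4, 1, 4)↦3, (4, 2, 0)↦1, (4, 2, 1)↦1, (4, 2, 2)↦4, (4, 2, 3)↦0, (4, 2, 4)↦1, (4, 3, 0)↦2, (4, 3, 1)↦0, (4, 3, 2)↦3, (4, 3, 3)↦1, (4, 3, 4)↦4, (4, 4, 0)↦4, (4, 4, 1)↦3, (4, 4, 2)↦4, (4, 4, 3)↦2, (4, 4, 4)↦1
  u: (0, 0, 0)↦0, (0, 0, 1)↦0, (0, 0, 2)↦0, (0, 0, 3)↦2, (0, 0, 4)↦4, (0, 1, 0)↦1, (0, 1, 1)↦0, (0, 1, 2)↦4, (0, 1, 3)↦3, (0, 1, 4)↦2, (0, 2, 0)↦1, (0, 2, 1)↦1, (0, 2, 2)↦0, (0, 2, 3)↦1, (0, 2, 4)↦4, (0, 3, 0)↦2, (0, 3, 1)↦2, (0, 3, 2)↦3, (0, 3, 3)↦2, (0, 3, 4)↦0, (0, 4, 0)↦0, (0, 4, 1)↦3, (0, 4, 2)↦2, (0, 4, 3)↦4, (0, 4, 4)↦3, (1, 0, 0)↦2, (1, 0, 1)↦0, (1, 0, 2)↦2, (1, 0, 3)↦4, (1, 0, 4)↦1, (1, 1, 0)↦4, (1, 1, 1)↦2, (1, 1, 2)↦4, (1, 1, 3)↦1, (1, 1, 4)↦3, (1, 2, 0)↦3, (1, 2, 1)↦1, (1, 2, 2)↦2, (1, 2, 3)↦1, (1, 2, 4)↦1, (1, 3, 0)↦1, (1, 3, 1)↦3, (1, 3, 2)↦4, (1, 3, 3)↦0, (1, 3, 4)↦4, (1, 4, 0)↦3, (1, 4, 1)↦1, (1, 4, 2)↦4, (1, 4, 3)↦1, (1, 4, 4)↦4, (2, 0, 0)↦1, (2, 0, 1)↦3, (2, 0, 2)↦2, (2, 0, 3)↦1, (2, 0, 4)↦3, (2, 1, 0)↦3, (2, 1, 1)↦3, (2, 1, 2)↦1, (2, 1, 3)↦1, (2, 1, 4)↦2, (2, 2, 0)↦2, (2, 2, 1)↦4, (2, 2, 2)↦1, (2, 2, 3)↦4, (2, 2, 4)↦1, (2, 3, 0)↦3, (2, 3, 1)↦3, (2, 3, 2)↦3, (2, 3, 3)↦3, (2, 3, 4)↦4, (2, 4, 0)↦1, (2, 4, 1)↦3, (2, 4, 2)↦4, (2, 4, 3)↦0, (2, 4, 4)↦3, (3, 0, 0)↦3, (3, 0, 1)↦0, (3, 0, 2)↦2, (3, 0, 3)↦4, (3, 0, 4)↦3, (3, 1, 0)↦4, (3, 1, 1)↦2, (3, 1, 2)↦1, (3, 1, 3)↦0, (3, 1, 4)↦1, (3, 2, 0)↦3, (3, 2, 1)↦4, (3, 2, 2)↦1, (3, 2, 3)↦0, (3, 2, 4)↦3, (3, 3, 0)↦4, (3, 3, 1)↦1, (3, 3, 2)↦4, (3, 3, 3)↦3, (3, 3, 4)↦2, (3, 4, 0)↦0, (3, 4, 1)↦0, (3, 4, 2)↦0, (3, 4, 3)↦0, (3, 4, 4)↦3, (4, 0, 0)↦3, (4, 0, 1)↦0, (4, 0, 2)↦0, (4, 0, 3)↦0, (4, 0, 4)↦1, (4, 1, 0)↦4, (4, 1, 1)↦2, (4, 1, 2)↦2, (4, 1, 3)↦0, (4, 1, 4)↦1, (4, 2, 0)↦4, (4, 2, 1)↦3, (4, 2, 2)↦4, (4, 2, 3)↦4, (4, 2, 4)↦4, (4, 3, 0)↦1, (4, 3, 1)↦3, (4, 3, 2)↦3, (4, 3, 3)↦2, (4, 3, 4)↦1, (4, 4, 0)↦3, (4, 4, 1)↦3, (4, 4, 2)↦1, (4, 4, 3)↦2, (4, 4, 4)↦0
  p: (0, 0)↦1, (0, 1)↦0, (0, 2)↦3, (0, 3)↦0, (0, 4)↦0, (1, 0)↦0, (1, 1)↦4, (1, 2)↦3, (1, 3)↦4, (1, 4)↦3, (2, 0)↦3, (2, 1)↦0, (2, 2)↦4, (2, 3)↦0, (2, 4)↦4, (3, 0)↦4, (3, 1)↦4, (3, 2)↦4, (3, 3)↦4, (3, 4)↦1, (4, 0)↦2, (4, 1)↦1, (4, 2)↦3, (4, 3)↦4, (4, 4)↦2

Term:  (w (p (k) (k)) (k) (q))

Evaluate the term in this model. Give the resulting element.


value = 3

  k = 1
  k = 1
  (p (k) (k)) = p(1, 1) = 4
  k = 1
  q = 0
  (w (p (k) (k)) (k) (q)) = w(4, 1, 0) = 3


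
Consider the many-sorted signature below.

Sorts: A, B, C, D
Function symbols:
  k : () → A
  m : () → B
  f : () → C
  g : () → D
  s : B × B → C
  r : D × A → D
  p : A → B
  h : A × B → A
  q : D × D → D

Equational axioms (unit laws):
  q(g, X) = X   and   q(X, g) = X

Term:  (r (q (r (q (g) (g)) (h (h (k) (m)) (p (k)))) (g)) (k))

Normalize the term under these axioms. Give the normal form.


normal form = (r (r (g) (h (h (k) (m)) (p (k)))) (k))

1. (r (q (r (q (g) (g)) (h (h (k) (m)) (p (k)))) (g)) (k))  →  (r (r (q (g) (g)) (h (h (k) (m)) (p (k)))) (k))
2. (r (r (q (g) (g)) (h (h (k) (m)) (p (k)))) (k))  →  (r (r (g) (h (h (k) (m)) (p (k)))) (k))


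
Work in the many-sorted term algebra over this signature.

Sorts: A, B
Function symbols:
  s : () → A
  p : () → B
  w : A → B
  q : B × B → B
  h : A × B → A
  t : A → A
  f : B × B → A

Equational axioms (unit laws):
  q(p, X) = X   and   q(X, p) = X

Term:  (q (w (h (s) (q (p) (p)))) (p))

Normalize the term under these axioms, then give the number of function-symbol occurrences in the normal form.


1. (q (w (h (s) (q (p) (p)))) (p))  →  (w (h (s) (q (p) (p))))
2. (w (h (s) (q (p) (p))))  →  (w (h (s) (p)))
normal form: (w (h (s) (p)))

size = 4


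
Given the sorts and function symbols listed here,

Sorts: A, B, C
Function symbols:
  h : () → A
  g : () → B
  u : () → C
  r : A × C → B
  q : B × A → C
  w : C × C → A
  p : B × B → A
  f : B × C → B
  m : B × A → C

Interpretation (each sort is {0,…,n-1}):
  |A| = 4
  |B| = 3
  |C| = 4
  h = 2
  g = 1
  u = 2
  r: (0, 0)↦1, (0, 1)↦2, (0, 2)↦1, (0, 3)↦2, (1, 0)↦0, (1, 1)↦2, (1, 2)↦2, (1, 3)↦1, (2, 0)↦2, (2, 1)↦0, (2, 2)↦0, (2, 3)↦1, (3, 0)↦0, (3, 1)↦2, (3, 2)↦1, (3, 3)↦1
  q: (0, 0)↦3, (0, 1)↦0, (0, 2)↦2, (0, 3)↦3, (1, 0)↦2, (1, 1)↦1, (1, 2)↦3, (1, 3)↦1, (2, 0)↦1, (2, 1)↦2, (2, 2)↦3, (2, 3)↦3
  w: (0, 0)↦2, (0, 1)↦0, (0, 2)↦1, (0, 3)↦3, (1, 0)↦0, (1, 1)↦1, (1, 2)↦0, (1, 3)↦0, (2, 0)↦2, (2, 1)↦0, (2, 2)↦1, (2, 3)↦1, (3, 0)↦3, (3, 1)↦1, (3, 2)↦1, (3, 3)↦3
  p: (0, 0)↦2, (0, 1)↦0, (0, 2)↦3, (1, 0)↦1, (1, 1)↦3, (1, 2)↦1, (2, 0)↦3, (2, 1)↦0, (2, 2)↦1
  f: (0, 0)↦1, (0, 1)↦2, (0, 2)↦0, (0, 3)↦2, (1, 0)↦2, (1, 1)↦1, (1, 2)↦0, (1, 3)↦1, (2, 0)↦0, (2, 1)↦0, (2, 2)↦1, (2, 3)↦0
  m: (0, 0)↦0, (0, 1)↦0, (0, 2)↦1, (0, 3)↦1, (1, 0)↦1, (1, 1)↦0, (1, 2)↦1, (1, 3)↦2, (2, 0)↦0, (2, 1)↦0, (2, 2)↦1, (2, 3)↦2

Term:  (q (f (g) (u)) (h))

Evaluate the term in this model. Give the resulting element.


value = 2

  g = 1
  u = 2
  (f (g) (u)) = f(1, 2) = 0
  h = 2
  (q (f (g) (u)) (h)) = q(0, 2) = 2


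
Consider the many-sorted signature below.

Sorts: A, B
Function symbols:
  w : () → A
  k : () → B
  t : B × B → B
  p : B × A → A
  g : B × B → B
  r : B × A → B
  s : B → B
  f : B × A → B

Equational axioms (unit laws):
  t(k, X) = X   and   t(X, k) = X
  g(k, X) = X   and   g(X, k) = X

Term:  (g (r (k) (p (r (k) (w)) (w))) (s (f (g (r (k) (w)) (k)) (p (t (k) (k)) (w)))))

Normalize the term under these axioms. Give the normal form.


1. (g (r (k) (p (r (k) (w)) (w))) (s (f (g (r (k) (w)) (k)) (p (t (k) (k)) (w)))))  →  (g (r (k) (p (r (k) (w)) (w))) (s (f (r (k) (w)) (p (t (k) (k)) (w)))))
2. (g (r (k) (p (r (k) (w)) (w))) (s (f (r (k) (w)) (p (t (k) (k)) (w)))))  →  (g (r (k) (p (r (k) (w)) (w))) (s (f (r (k) (w)) (p (k) (w)))))

normal form = (g (r (k) (p (r (k) (w)) (w))) (s (f (r (k) (w)) (p (k) (w)))))


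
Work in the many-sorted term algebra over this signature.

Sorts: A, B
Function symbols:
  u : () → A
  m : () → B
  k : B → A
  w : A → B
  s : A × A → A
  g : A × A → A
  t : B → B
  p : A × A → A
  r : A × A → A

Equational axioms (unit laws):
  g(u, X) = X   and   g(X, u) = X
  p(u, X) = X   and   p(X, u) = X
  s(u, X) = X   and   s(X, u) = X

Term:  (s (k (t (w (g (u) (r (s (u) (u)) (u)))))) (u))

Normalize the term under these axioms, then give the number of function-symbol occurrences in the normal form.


1. (s (k (t (w (g (u) (r (s (u) (u)) (u)))))) (u))  →  (k (t (w (g (u) (r (s (u) (u)) (u))))))
2. (k (t (w (g (u) (r (s (u) (u)) (u))))))  →  (k (t (w (r (s (u) (u)) (u)))))
3. (k (t (w (r (s (u) (u)) (u)))))  →  (k (t (w (r (u) (u)))))
normal form: (k (t (w (r (u) (u)))))

size = 6


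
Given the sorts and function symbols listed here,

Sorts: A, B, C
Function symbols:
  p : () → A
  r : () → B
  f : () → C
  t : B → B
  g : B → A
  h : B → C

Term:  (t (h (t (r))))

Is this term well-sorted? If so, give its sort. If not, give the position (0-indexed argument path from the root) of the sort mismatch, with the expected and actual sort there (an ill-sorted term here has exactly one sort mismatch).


ill-sorted at position [0]: expected B, got C

      (r) : B
    (t (r)) : B
  (h (t (r))) : C
(t (h (t (r)))) : ✗ arg 0 at [0] has sort C, expected B


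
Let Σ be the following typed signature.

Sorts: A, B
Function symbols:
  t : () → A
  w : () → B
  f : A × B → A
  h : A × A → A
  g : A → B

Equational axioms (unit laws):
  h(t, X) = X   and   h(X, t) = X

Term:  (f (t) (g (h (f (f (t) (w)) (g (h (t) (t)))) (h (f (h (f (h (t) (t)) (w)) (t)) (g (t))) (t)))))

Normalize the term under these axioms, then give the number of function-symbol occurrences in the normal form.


size = 16

1. (f (t) (g (h (f (f (t) (w)) (g (h (t) (t)))) (h (f (h (f (h (t) (t)) (w)) (t)) (g (t))) (t)))))  →  (f (t) (g (h (f (f (t) (w)) (g (t))) (h (f (h (f (h (t) (t)) (w)) (t)) (g (t))) (t)))))
2. (f (t) (g (h (f (f (t) (w)) (g (t))) (h (f (h (f (h (t) (t)) (w)) (t)) (g (t))) (t)))))  →  (f (t) (g (h (f (f (t) (w)) (g (t))) (f (h (f (h (t) (t)) (w)) (t)) (g (t))))))
3. (f (t) (g (h (f (f (t) (w)) (g (t))) (f (h (f (h (t) (t)) (w)) (t)) (g (t))))))  →  (f (t) (g (h (f (f (t) (w)) (g (t))) (f (f (h (t) (t)) (w)) (g (t))))))
4. (f (t) (g (h (f (f (t) (w)) (g (t))) (f (f (h (t) (t)) (w)) (g (t))))))  →  (f (t) (g (h (f (f (t) (w)) (g (t))) (f (f (t) (w)) (g (t))))))
normal form: (f (t) (g (h (f (f (t) (w)) (g (t))) (f (f (t) (w)) (g (t))))))


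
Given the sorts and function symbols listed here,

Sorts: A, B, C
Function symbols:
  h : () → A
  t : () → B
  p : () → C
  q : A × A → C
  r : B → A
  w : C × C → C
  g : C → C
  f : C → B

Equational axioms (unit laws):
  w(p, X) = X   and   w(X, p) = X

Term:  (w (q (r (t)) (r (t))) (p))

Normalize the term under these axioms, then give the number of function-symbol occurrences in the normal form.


size = 5

1. (w (q (r (t)) (r (t))) (p))  →  (q (r (t)) (r (t)))
normal form: (q (r (t)) (r (t)))


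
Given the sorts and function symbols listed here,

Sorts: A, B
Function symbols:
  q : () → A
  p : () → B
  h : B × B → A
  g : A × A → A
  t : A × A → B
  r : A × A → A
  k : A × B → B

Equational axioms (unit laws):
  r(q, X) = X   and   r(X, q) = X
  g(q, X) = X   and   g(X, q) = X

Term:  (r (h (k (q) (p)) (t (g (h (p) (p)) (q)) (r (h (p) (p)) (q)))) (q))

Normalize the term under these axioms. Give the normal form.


1. (r (h (k (q) (p)) (t (g (h (p) (p)) (q)) (r (h (p) (p)) (q)))) (q))  →  (h (k (q) (p)) (t (g (h (p) (p)) (q)) (r (h (p) (p)) (q))))
2. (h (k (q) (p)) (t (g (h (p) (p)) (q)) (r (h (p) (p)) (q))))  →  (h (k (q) (p)) (t (h (p) (p)) (r (h (p) (p)) (q))))
3. (h (k (q) (p)) (t (h (p) (p)) (r (h (p) (p)) (q))))  →  (h (k (q) (p)) (t (h (p) (p)) (h (p) (p))))

normal form = (h (k (q) (p)) (t (h (p) (p)) (h (p) (p))))


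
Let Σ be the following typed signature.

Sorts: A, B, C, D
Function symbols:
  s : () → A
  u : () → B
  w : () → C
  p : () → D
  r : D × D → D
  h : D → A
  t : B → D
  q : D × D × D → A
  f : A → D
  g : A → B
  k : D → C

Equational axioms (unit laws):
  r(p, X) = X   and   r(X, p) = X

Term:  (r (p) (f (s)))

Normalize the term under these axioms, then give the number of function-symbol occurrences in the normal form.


size = 2

1. (r (p) (f (s)))  →  (f (s))
normal form: (f (s))


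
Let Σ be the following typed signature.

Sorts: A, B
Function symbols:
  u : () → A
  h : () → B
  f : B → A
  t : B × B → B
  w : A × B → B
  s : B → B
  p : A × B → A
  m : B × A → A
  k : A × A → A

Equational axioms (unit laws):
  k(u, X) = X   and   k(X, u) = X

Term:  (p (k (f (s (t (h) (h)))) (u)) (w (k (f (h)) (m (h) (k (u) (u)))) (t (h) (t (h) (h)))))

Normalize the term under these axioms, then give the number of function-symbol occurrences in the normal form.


size = 18

1. (p (k (f (s (t (h) (h)))) (u)) (w (k (f (h)) (m (h) (k (u) (u)))) (t (h) (t (h) (h)))))  →  (p (f (s (t (h) (h)))) (w (k (f (h)) (m (h) (k (u) (u)))) (t (h) (t (h) (h)))))
2. (p (f (s (t (h) (h)))) (w (k (f (h)) (m (h) (k (u) (u)))) (t (h) (t (h) (h)))))  →  (p (f (s (t (h) (h)))) (w (k (f (h)) (m (h) (u))) (t (h) (t (h) (h)))))
normal form: (p (f (s (t (h) (h)))) (w (k (f (h)) (m (h) (u))) (t (h) (t (h) (h)))))


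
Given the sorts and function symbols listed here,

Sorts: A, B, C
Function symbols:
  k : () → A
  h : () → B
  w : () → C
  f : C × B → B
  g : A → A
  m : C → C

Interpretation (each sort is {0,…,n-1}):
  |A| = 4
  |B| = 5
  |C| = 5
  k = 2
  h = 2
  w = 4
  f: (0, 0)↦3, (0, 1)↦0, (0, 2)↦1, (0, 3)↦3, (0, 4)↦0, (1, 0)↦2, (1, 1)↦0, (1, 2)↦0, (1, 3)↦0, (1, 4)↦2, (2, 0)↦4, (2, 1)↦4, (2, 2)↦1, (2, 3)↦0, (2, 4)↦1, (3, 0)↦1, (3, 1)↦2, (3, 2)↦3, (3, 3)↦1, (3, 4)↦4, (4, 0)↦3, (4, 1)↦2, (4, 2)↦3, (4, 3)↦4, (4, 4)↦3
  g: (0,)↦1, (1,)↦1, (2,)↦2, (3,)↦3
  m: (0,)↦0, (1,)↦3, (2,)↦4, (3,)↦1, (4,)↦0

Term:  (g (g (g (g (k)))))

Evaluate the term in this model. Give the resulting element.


value = 2

  k = 2
  (g (k)) = g(2,) = 2
  (g (g (k))) = g(2,) = 2
  (g (g (g (k)))) = g(2,) = 2
  (g (g (g (g (k))))) = g(2,) = 2


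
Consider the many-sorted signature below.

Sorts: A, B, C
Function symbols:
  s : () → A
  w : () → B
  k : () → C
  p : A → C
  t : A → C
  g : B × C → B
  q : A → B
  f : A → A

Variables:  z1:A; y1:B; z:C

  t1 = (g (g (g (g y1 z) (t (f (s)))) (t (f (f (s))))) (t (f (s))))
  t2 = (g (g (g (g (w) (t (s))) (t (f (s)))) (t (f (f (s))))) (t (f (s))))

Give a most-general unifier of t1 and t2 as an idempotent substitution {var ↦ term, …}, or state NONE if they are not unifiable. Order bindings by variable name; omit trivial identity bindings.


{y1 ↦ (w), z ↦ (t (s))}
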